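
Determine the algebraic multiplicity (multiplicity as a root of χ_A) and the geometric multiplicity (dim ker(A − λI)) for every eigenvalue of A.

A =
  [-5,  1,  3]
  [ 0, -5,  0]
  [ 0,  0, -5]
λ = -5: alg = 3, geom = 2

Step 1 — factor the characteristic polynomial to read off the algebraic multiplicities:
  χ_A(x) = (x + 5)^3

Step 2 — compute geometric multiplicities via the rank-nullity identity g(λ) = n − rank(A − λI):
  rank(A − (-5)·I) = 1, so dim ker(A − (-5)·I) = n − 1 = 2

Summary:
  λ = -5: algebraic multiplicity = 3, geometric multiplicity = 2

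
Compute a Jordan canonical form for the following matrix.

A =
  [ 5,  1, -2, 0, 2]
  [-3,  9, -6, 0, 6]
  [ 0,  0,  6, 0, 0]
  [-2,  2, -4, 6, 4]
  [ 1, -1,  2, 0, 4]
J_2(6) ⊕ J_1(6) ⊕ J_1(6) ⊕ J_1(6)

The characteristic polynomial is
  det(x·I − A) = x^5 - 30*x^4 + 360*x^3 - 2160*x^2 + 6480*x - 7776 = (x - 6)^5

Eigenvalues and multiplicities (the geometric multiplicity of λ is n − rank(A − λI), which equals the number of Jordan blocks for λ):
  λ = 6: algebraic multiplicity = 5, geometric multiplicity = 4

Determining the block sizes for each eigenvalue:
  λ = 6: 4 blocks summing to 5 forces exactly one block of size 2 and the rest size 1 → block sizes [2, 1, 1, 1]

Assembling the blocks gives a Jordan form
J =
  [6, 1, 0, 0, 0]
  [0, 6, 0, 0, 0]
  [0, 0, 6, 0, 0]
  [0, 0, 0, 6, 0]
  [0, 0, 0, 0, 6]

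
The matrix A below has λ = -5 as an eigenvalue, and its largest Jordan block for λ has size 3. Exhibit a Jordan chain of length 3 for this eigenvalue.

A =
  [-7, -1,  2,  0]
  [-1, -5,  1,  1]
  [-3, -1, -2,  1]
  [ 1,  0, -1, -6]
A Jordan chain for λ = -5 of length 3:
v_1 = (-1, 0, -1, 0)ᵀ
v_2 = (-2, -1, -3, 1)ᵀ
v_3 = (1, 0, 0, 0)ᵀ

Let N = A − (-5)·I. We want v_3 with N^3 v_3 = 0 but N^2 v_3 ≠ 0; then v_{j-1} := N · v_j for j = 3, …, 2.

Pick v_3 = (1, 0, 0, 0)ᵀ.
Then v_2 = N · v_3 = (-2, -1, -3, 1)ᵀ.
Then v_1 = N · v_2 = (-1, 0, -1, 0)ᵀ.

Sanity check: (A − (-5)·I) v_1 = (0, 0, 0, 0)ᵀ = 0. ✓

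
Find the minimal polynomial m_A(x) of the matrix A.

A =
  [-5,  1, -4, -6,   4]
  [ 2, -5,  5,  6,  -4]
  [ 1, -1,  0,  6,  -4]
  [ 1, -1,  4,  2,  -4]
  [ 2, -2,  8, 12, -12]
x^3 + 12*x^2 + 48*x + 64

The characteristic polynomial is χ_A(x) = (x + 4)^5, so the eigenvalues are known. The minimal polynomial is
  m_A(x) = Π_λ (x − λ)^{k_λ}
where k_λ is the size of the *largest* Jordan block for λ (equivalently, the smallest k with (A − λI)^k v = 0 for every generalised eigenvector v of λ).

  λ = -4: largest Jordan block has size 3, contributing (x + 4)^3

So m_A(x) = (x + 4)^3 = x^3 + 12*x^2 + 48*x + 64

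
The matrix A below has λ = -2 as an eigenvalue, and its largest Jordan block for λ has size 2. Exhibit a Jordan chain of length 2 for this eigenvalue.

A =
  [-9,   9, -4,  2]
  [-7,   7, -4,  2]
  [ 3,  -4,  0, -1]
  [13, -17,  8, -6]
A Jordan chain for λ = -2 of length 2:
v_1 = (-7, -7, 3, 13)ᵀ
v_2 = (1, 0, 0, 0)ᵀ

Let N = A − (-2)·I. We want v_2 with N^2 v_2 = 0 but N^1 v_2 ≠ 0; then v_{j-1} := N · v_j for j = 2, …, 2.

Pick v_2 = (1, 0, 0, 0)ᵀ.
Then v_1 = N · v_2 = (-7, -7, 3, 13)ᵀ.

Sanity check: (A − (-2)·I) v_1 = (0, 0, 0, 0)ᵀ = 0. ✓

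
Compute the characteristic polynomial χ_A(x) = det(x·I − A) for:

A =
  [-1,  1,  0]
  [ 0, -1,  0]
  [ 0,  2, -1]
x^3 + 3*x^2 + 3*x + 1

Expanding det(x·I − A) (e.g. by cofactor expansion or by noting that A is similar to its Jordan form J, which has the same characteristic polynomial as A) gives
  χ_A(x) = x^3 + 3*x^2 + 3*x + 1
which factors as (x + 1)^3. The eigenvalues (with algebraic multiplicities) are λ = -1 with multiplicity 3.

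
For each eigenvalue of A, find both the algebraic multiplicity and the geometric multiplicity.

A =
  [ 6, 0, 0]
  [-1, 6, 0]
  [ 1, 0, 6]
λ = 6: alg = 3, geom = 2

Step 1 — factor the characteristic polynomial to read off the algebraic multiplicities:
  χ_A(x) = (x - 6)^3

Step 2 — compute geometric multiplicities via the rank-nullity identity g(λ) = n − rank(A − λI):
  rank(A − (6)·I) = 1, so dim ker(A − (6)·I) = n − 1 = 2

Summary:
  λ = 6: algebraic multiplicity = 3, geometric multiplicity = 2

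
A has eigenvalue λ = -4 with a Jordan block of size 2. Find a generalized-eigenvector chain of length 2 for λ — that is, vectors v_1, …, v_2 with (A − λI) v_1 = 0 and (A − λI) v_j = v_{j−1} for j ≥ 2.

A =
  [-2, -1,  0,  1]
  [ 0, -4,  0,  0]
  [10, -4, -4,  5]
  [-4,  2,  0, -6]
A Jordan chain for λ = -4 of length 2:
v_1 = (2, 0, 10, -4)ᵀ
v_2 = (1, 0, 0, 0)ᵀ

Let N = A − (-4)·I. We want v_2 with N^2 v_2 = 0 but N^1 v_2 ≠ 0; then v_{j-1} := N · v_j for j = 2, …, 2.

Pick v_2 = (1, 0, 0, 0)ᵀ.
Then v_1 = N · v_2 = (2, 0, 10, -4)ᵀ.

Sanity check: (A − (-4)·I) v_1 = (0, 0, 0, 0)ᵀ = 0. ✓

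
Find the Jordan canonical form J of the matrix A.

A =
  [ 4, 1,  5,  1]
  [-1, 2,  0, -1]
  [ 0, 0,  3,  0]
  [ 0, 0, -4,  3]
J_3(3) ⊕ J_1(3)

The characteristic polynomial is
  det(x·I − A) = x^4 - 12*x^3 + 54*x^2 - 108*x + 81 = (x - 3)^4

Eigenvalues and multiplicities (the geometric multiplicity of λ is n − rank(A − λI), which equals the number of Jordan blocks for λ):
  λ = 3: algebraic multiplicity = 4, geometric multiplicity = 2

Determining the block sizes for each eigenvalue:
  λ = 3: with am = 4 and gm = 2, the partition is not yet determined (e.g. several partitions of 4 into 2 parts exist). Let N = A − (3)·I. Computing rank(N^1) = 2, rank(N^2) = 1, rank(N^3) = 0; the number of blocks of size ≥ j is rank(N^{j−1}) − rank(N^j), giving [2, 1, 1]. So we have 1 block(s) of size 3, 1 block(s) of size 1 → block sizes [3, 1]

Assembling the blocks gives a Jordan form
J =
  [3, 1, 0, 0]
  [0, 3, 1, 0]
  [0, 0, 3, 0]
  [0, 0, 0, 3]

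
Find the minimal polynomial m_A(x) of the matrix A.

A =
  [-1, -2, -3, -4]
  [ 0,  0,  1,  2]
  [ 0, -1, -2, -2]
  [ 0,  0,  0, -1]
x^3 + 3*x^2 + 3*x + 1

The characteristic polynomial is χ_A(x) = (x + 1)^4, so the eigenvalues are known. The minimal polynomial is
  m_A(x) = Π_λ (x − λ)^{k_λ}
where k_λ is the size of the *largest* Jordan block for λ (equivalently, the smallest k with (A − λI)^k v = 0 for every generalised eigenvector v of λ).

  λ = -1: largest Jordan block has size 3, contributing (x + 1)^3

So m_A(x) = (x + 1)^3 = x^3 + 3*x^2 + 3*x + 1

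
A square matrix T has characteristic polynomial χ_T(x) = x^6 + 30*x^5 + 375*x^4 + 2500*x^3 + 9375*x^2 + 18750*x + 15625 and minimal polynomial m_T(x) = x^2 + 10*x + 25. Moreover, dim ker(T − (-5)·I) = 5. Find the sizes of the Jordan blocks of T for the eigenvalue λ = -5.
Block sizes for λ = -5: [2, 1, 1, 1, 1]

Step 1 — from the characteristic polynomial, algebraic multiplicity of λ = -5 is 6. From dim ker(T − (-5)·I) = 5, there are exactly 5 Jordan blocks for λ = -5.
Step 2 — from the minimal polynomial, the factor (x + 5)^2 tells us the largest block for λ = -5 has size 2.
Step 3 — with total size 6, 5 blocks, and largest block 2, the block sizes (in nonincreasing order) are [2, 1, 1, 1, 1].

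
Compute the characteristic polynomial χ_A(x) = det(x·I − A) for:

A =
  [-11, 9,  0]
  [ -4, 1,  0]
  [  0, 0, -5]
x^3 + 15*x^2 + 75*x + 125

Expanding det(x·I − A) (e.g. by cofactor expansion or by noting that A is similar to its Jordan form J, which has the same characteristic polynomial as A) gives
  χ_A(x) = x^3 + 15*x^2 + 75*x + 125
which factors as (x + 5)^3. The eigenvalues (with algebraic multiplicities) are λ = -5 with multiplicity 3.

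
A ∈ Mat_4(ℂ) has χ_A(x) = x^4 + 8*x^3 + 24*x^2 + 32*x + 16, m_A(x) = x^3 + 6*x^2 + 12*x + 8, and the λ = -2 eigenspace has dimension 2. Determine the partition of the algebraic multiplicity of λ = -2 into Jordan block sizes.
Block sizes for λ = -2: [3, 1]

Step 1 — from the characteristic polynomial, algebraic multiplicity of λ = -2 is 4. From dim ker(A − (-2)·I) = 2, there are exactly 2 Jordan blocks for λ = -2.
Step 2 — from the minimal polynomial, the factor (x + 2)^3 tells us the largest block for λ = -2 has size 3.
Step 3 — with total size 4, 2 blocks, and largest block 3, the block sizes (in nonincreasing order) are [3, 1].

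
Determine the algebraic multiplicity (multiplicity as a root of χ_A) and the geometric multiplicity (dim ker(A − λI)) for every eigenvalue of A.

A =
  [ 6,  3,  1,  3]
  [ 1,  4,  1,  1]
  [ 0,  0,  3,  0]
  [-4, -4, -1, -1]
λ = 3: alg = 4, geom = 2

Step 1 — factor the characteristic polynomial to read off the algebraic multiplicities:
  χ_A(x) = (x - 3)^4

Step 2 — compute geometric multiplicities via the rank-nullity identity g(λ) = n − rank(A − λI):
  rank(A − (3)·I) = 2, so dim ker(A − (3)·I) = n − 2 = 2

Summary:
  λ = 3: algebraic multiplicity = 4, geometric multiplicity = 2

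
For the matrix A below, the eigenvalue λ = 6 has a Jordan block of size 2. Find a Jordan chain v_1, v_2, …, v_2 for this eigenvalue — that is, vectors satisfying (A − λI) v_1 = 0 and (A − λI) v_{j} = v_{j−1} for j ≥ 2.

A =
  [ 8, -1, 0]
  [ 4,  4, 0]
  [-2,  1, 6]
A Jordan chain for λ = 6 of length 2:
v_1 = (2, 4, -2)ᵀ
v_2 = (1, 0, 0)ᵀ

Let N = A − (6)·I. We want v_2 with N^2 v_2 = 0 but N^1 v_2 ≠ 0; then v_{j-1} := N · v_j for j = 2, …, 2.

Pick v_2 = (1, 0, 0)ᵀ.
Then v_1 = N · v_2 = (2, 4, -2)ᵀ.

Sanity check: (A − (6)·I) v_1 = (0, 0, 0)ᵀ = 0. ✓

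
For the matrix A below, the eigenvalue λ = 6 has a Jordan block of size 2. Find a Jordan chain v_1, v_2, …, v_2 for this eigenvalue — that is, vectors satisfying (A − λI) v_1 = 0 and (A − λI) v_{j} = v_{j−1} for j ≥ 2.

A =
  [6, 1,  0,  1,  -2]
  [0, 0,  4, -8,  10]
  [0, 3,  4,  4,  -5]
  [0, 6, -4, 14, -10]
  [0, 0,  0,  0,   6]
A Jordan chain for λ = 6 of length 2:
v_1 = (1, -6, 3, 6, 0)ᵀ
v_2 = (0, 1, 0, 0, 0)ᵀ

Let N = A − (6)·I. We want v_2 with N^2 v_2 = 0 but N^1 v_2 ≠ 0; then v_{j-1} := N · v_j for j = 2, …, 2.

Pick v_2 = (0, 1, 0, 0, 0)ᵀ.
Then v_1 = N · v_2 = (1, -6, 3, 6, 0)ᵀ.

Sanity check: (A − (6)·I) v_1 = (0, 0, 0, 0, 0)ᵀ = 0. ✓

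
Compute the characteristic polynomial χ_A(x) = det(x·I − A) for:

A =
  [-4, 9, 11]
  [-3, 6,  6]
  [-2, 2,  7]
x^3 - 9*x^2 + 27*x - 27

Expanding det(x·I − A) (e.g. by cofactor expansion or by noting that A is similar to its Jordan form J, which has the same characteristic polynomial as A) gives
  χ_A(x) = x^3 - 9*x^2 + 27*x - 27
which factors as (x - 3)^3. The eigenvalues (with algebraic multiplicities) are λ = 3 with multiplicity 3.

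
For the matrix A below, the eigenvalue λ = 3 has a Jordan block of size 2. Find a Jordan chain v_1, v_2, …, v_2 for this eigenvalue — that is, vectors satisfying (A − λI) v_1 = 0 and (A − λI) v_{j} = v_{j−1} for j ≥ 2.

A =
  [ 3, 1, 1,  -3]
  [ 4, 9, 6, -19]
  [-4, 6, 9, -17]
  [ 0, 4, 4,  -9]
A Jordan chain for λ = 3 of length 2:
v_1 = (0, 4, -4, 0)ᵀ
v_2 = (1, 0, 0, 0)ᵀ

Let N = A − (3)·I. We want v_2 with N^2 v_2 = 0 but N^1 v_2 ≠ 0; then v_{j-1} := N · v_j for j = 2, …, 2.

Pick v_2 = (1, 0, 0, 0)ᵀ.
Then v_1 = N · v_2 = (0, 4, -4, 0)ᵀ.

Sanity check: (A − (3)·I) v_1 = (0, 0, 0, 0)ᵀ = 0. ✓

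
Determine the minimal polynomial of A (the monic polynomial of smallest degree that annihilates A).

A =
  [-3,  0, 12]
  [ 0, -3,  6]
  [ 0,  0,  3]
x^2 - 9

The characteristic polynomial is χ_A(x) = (x - 3)*(x + 3)^2, so the eigenvalues are known. The minimal polynomial is
  m_A(x) = Π_λ (x − λ)^{k_λ}
where k_λ is the size of the *largest* Jordan block for λ (equivalently, the smallest k with (A − λI)^k v = 0 for every generalised eigenvector v of λ).

  λ = -3: largest Jordan block has size 1, contributing (x + 3)
  λ = 3: largest Jordan block has size 1, contributing (x − 3)

So m_A(x) = (x - 3)*(x + 3) = x^2 - 9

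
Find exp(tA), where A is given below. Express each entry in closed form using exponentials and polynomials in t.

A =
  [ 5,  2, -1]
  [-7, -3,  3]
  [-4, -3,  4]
e^{tA} =
  [-t^2*exp(2*t)/2 + 3*t*exp(2*t) + exp(2*t), -t^2*exp(2*t)/2 + 2*t*exp(2*t), t^2*exp(2*t)/2 - t*exp(2*t)]
  [t^2*exp(2*t) - 7*t*exp(2*t), t^2*exp(2*t) - 5*t*exp(2*t) + exp(2*t), -t^2*exp(2*t) + 3*t*exp(2*t)]
  [t^2*exp(2*t)/2 - 4*t*exp(2*t), t^2*exp(2*t)/2 - 3*t*exp(2*t), -t^2*exp(2*t)/2 + 2*t*exp(2*t) + exp(2*t)]

Strategy: write A = P · J · P⁻¹ where J is a Jordan canonical form, so e^{tA} = P · e^{tJ} · P⁻¹, and e^{tJ} can be computed block-by-block.

A has Jordan form
J =
  [2, 1, 0]
  [0, 2, 1]
  [0, 0, 2]
(up to reordering of blocks).

Per-block formulas:
  For a 3×3 Jordan block J_3(2): exp(t · J_3(2)) = e^(2t)·(I + t·N + (t^2/2)·N^2), where N is the 3×3 nilpotent shift.

After assembling e^{tJ} and conjugating by P, we get:

e^{tA} =
  [-t^2*exp(2*t)/2 + 3*t*exp(2*t) + exp(2*t), -t^2*exp(2*t)/2 + 2*t*exp(2*t), t^2*exp(2*t)/2 - t*exp(2*t)]
  [t^2*exp(2*t) - 7*t*exp(2*t), t^2*exp(2*t) - 5*t*exp(2*t) + exp(2*t), -t^2*exp(2*t) + 3*t*exp(2*t)]
  [t^2*exp(2*t)/2 - 4*t*exp(2*t), t^2*exp(2*t)/2 - 3*t*exp(2*t), -t^2*exp(2*t)/2 + 2*t*exp(2*t) + exp(2*t)]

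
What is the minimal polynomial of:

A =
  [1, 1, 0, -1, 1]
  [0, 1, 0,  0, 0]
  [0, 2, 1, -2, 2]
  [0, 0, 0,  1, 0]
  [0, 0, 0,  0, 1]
x^2 - 2*x + 1

The characteristic polynomial is χ_A(x) = (x - 1)^5, so the eigenvalues are known. The minimal polynomial is
  m_A(x) = Π_λ (x − λ)^{k_λ}
where k_λ is the size of the *largest* Jordan block for λ (equivalently, the smallest k with (A − λI)^k v = 0 for every generalised eigenvector v of λ).

  λ = 1: largest Jordan block has size 2, contributing (x − 1)^2

So m_A(x) = (x - 1)^2 = x^2 - 2*x + 1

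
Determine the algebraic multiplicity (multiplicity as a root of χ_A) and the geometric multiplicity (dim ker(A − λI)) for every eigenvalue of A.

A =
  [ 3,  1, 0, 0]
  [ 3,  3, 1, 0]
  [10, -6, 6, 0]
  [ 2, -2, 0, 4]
λ = 4: alg = 4, geom = 2

Step 1 — factor the characteristic polynomial to read off the algebraic multiplicities:
  χ_A(x) = (x - 4)^4

Step 2 — compute geometric multiplicities via the rank-nullity identity g(λ) = n − rank(A − λI):
  rank(A − (4)·I) = 2, so dim ker(A − (4)·I) = n − 2 = 2

Summary:
  λ = 4: algebraic multiplicity = 4, geometric multiplicity = 2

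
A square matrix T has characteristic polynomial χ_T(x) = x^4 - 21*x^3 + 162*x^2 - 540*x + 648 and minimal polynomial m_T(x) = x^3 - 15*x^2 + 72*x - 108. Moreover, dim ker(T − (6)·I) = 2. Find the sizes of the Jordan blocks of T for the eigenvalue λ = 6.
Block sizes for λ = 6: [2, 1]

Step 1 — from the characteristic polynomial, algebraic multiplicity of λ = 6 is 3. From dim ker(T − (6)·I) = 2, there are exactly 2 Jordan blocks for λ = 6.
Step 2 — from the minimal polynomial, the factor (x − 6)^2 tells us the largest block for λ = 6 has size 2.
Step 3 — with total size 3, 2 blocks, and largest block 2, the block sizes (in nonincreasing order) are [2, 1].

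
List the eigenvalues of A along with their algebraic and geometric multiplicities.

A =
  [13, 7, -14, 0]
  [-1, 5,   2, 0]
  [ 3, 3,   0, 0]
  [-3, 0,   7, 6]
λ = 6: alg = 4, geom = 2

Step 1 — factor the characteristic polynomial to read off the algebraic multiplicities:
  χ_A(x) = (x - 6)^4

Step 2 — compute geometric multiplicities via the rank-nullity identity g(λ) = n − rank(A − λI):
  rank(A − (6)·I) = 2, so dim ker(A − (6)·I) = n − 2 = 2

Summary:
  λ = 6: algebraic multiplicity = 4, geometric multiplicity = 2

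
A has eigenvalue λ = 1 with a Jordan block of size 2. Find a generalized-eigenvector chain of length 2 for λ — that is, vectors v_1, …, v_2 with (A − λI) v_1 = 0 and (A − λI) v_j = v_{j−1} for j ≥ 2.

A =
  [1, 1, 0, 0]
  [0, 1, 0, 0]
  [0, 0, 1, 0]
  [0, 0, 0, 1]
A Jordan chain for λ = 1 of length 2:
v_1 = (1, 0, 0, 0)ᵀ
v_2 = (0, 1, 0, 0)ᵀ

Let N = A − (1)·I. We want v_2 with N^2 v_2 = 0 but N^1 v_2 ≠ 0; then v_{j-1} := N · v_j for j = 2, …, 2.

Pick v_2 = (0, 1, 0, 0)ᵀ.
Then v_1 = N · v_2 = (1, 0, 0, 0)ᵀ.

Sanity check: (A − (1)·I) v_1 = (0, 0, 0, 0)ᵀ = 0. ✓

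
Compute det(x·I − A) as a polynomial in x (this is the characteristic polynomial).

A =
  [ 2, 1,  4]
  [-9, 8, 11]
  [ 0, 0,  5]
x^3 - 15*x^2 + 75*x - 125

Expanding det(x·I − A) (e.g. by cofactor expansion or by noting that A is similar to its Jordan form J, which has the same characteristic polynomial as A) gives
  χ_A(x) = x^3 - 15*x^2 + 75*x - 125
which factors as (x - 5)^3. The eigenvalues (with algebraic multiplicities) are λ = 5 with multiplicity 3.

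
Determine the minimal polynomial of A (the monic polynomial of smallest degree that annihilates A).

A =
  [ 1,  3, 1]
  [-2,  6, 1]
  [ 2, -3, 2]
x^2 - 6*x + 9

The characteristic polynomial is χ_A(x) = (x - 3)^3, so the eigenvalues are known. The minimal polynomial is
  m_A(x) = Π_λ (x − λ)^{k_λ}
where k_λ is the size of the *largest* Jordan block for λ (equivalently, the smallest k with (A − λI)^k v = 0 for every generalised eigenvector v of λ).

  λ = 3: largest Jordan block has size 2, contributing (x − 3)^2

So m_A(x) = (x - 3)^2 = x^2 - 6*x + 9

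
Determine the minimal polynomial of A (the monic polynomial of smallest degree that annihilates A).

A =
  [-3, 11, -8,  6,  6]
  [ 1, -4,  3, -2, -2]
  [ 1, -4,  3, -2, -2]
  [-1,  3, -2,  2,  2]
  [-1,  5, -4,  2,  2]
x^3

The characteristic polynomial is χ_A(x) = x^5, so the eigenvalues are known. The minimal polynomial is
  m_A(x) = Π_λ (x − λ)^{k_λ}
where k_λ is the size of the *largest* Jordan block for λ (equivalently, the smallest k with (A − λI)^k v = 0 for every generalised eigenvector v of λ).

  λ = 0: largest Jordan block has size 3, contributing (x − 0)^3

So m_A(x) = x^3 = x^3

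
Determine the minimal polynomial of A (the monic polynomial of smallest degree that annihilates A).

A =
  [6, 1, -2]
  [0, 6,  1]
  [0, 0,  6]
x^3 - 18*x^2 + 108*x - 216

The characteristic polynomial is χ_A(x) = (x - 6)^3, so the eigenvalues are known. The minimal polynomial is
  m_A(x) = Π_λ (x − λ)^{k_λ}
where k_λ is the size of the *largest* Jordan block for λ (equivalently, the smallest k with (A − λI)^k v = 0 for every generalised eigenvector v of λ).

  λ = 6: largest Jordan block has size 3, contributing (x − 6)^3

So m_A(x) = (x - 6)^3 = x^3 - 18*x^2 + 108*x - 216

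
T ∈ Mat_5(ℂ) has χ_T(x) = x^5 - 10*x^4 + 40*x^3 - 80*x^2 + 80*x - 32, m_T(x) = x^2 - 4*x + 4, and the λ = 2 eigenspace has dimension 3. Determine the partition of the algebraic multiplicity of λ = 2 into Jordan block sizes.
Block sizes for λ = 2: [2, 2, 1]

Step 1 — from the characteristic polynomial, algebraic multiplicity of λ = 2 is 5. From dim ker(T − (2)·I) = 3, there are exactly 3 Jordan blocks for λ = 2.
Step 2 — from the minimal polynomial, the factor (x − 2)^2 tells us the largest block for λ = 2 has size 2.
Step 3 — with total size 5, 3 blocks, and largest block 2, the block sizes (in nonincreasing order) are [2, 2, 1].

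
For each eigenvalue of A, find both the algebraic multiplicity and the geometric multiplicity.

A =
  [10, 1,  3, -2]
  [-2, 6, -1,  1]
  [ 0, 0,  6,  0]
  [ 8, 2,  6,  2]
λ = 6: alg = 4, geom = 2

Step 1 — factor the characteristic polynomial to read off the algebraic multiplicities:
  χ_A(x) = (x - 6)^4

Step 2 — compute geometric multiplicities via the rank-nullity identity g(λ) = n − rank(A − λI):
  rank(A − (6)·I) = 2, so dim ker(A − (6)·I) = n − 2 = 2

Summary:
  λ = 6: algebraic multiplicity = 4, geometric multiplicity = 2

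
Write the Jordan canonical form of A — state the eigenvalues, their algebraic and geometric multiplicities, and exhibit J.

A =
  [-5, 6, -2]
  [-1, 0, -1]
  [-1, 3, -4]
J_2(-3) ⊕ J_1(-3)

The characteristic polynomial is
  det(x·I − A) = x^3 + 9*x^2 + 27*x + 27 = (x + 3)^3

Eigenvalues and multiplicities (the geometric multiplicity of λ is n − rank(A − λI), which equals the number of Jordan blocks for λ):
  λ = -3: algebraic multiplicity = 3, geometric multiplicity = 2

Determining the block sizes for each eigenvalue:
  λ = -3: 2 blocks summing to 3 forces exactly one block of size 2 and the rest size 1 → block sizes [2, 1]

Assembling the blocks gives a Jordan form
J =
  [-3,  1,  0]
  [ 0, -3,  0]
  [ 0,  0, -3]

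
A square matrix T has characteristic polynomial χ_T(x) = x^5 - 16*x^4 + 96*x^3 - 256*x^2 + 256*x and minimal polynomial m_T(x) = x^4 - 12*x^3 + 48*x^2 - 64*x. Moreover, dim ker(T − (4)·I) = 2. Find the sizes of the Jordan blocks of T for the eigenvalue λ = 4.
Block sizes for λ = 4: [3, 1]

Step 1 — from the characteristic polynomial, algebraic multiplicity of λ = 4 is 4. From dim ker(T − (4)·I) = 2, there are exactly 2 Jordan blocks for λ = 4.
Step 2 — from the minimal polynomial, the factor (x − 4)^3 tells us the largest block for λ = 4 has size 3.
Step 3 — with total size 4, 2 blocks, and largest block 3, the block sizes (in nonincreasing order) are [3, 1].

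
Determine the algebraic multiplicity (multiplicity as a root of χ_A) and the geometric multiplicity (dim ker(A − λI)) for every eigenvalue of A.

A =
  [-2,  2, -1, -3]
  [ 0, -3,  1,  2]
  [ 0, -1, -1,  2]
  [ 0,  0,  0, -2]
λ = -2: alg = 4, geom = 2

Step 1 — factor the characteristic polynomial to read off the algebraic multiplicities:
  χ_A(x) = (x + 2)^4

Step 2 — compute geometric multiplicities via the rank-nullity identity g(λ) = n − rank(A − λI):
  rank(A − (-2)·I) = 2, so dim ker(A − (-2)·I) = n − 2 = 2

Summary:
  λ = -2: algebraic multiplicity = 4, geometric multiplicity = 2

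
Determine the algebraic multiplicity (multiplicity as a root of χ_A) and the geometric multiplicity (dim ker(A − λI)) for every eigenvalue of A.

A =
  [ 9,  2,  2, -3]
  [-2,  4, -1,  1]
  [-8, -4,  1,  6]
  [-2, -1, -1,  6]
λ = 5: alg = 4, geom = 2

Step 1 — factor the characteristic polynomial to read off the algebraic multiplicities:
  χ_A(x) = (x - 5)^4

Step 2 — compute geometric multiplicities via the rank-nullity identity g(λ) = n − rank(A − λI):
  rank(A − (5)·I) = 2, so dim ker(A − (5)·I) = n − 2 = 2

Summary:
  λ = 5: algebraic multiplicity = 4, geometric multiplicity = 2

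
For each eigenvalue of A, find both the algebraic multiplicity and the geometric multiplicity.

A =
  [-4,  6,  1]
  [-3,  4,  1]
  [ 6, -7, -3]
λ = -1: alg = 3, geom = 1

Step 1 — factor the characteristic polynomial to read off the algebraic multiplicities:
  χ_A(x) = (x + 1)^3

Step 2 — compute geometric multiplicities via the rank-nullity identity g(λ) = n − rank(A − λI):
  rank(A − (-1)·I) = 2, so dim ker(A − (-1)·I) = n − 2 = 1

Summary:
  λ = -1: algebraic multiplicity = 3, geometric multiplicity = 1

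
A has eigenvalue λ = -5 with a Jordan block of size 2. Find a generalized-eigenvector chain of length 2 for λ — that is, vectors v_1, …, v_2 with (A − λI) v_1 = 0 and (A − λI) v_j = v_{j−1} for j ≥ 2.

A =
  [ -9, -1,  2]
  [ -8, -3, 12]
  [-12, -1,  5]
A Jordan chain for λ = -5 of length 2:
v_1 = (-1, 2, -1)ᵀ
v_2 = (0, 1, 0)ᵀ

Let N = A − (-5)·I. We want v_2 with N^2 v_2 = 0 but N^1 v_2 ≠ 0; then v_{j-1} := N · v_j for j = 2, …, 2.

Pick v_2 = (0, 1, 0)ᵀ.
Then v_1 = N · v_2 = (-1, 2, -1)ᵀ.

Sanity check: (A − (-5)·I) v_1 = (0, 0, 0)ᵀ = 0. ✓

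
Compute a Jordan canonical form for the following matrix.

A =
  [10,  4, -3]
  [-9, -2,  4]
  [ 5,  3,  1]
J_3(3)

The characteristic polynomial is
  det(x·I − A) = x^3 - 9*x^2 + 27*x - 27 = (x - 3)^3

Eigenvalues and multiplicities (the geometric multiplicity of λ is n − rank(A − λI), which equals the number of Jordan blocks for λ):
  λ = 3: algebraic multiplicity = 3, geometric multiplicity = 1

Determining the block sizes for each eigenvalue:
  λ = 3: one block (gm = 1), so the single block has size am = 3 → block sizes [3]

Assembling the blocks gives a Jordan form
J =
  [3, 1, 0]
  [0, 3, 1]
  [0, 0, 3]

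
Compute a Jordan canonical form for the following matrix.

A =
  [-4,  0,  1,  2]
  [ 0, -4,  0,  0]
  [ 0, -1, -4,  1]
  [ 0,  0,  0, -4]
J_3(-4) ⊕ J_1(-4)

The characteristic polynomial is
  det(x·I − A) = x^4 + 16*x^3 + 96*x^2 + 256*x + 256 = (x + 4)^4

Eigenvalues and multiplicities (the geometric multiplicity of λ is n − rank(A − λI), which equals the number of Jordan blocks for λ):
  λ = -4: algebraic multiplicity = 4, geometric multiplicity = 2

Determining the block sizes for each eigenvalue:
  λ = -4: with am = 4 and gm = 2, the partition is not yet determined (e.g. several partitions of 4 into 2 parts exist). Let N = A − (-4)·I. Computing rank(N^1) = 2, rank(N^2) = 1, rank(N^3) = 0; the number of blocks of size ≥ j is rank(N^{j−1}) − rank(N^j), giving [2, 1, 1]. So we have 1 block(s) of size 3, 1 block(s) of size 1 → block sizes [3, 1]

Assembling the blocks gives a Jordan form
J =
  [-4,  1,  0,  0]
  [ 0, -4,  1,  0]
  [ 0,  0, -4,  0]
  [ 0,  0,  0, -4]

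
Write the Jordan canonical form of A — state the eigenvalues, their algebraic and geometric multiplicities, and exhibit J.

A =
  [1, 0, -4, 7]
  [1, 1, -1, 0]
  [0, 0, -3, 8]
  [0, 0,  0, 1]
J_1(-3) ⊕ J_3(1)

The characteristic polynomial is
  det(x·I − A) = x^4 - 6*x^2 + 8*x - 3 = (x - 1)^3*(x + 3)

Eigenvalues and multiplicities (the geometric multiplicity of λ is n − rank(A − λI), which equals the number of Jordan blocks for λ):
  λ = -3: algebraic multiplicity = 1, geometric multiplicity = 1
  λ = 1: algebraic multiplicity = 3, geometric multiplicity = 1

Determining the block sizes for each eigenvalue:
  λ = -3: one block (gm = 1), so the single block has size am = 1 → block sizes [1]
  λ = 1: one block (gm = 1), so the single block has size am = 3 → block sizes [3]

Assembling the blocks gives a Jordan form
J =
  [-3, 0, 0, 0]
  [ 0, 1, 1, 0]
  [ 0, 0, 1, 1]
  [ 0, 0, 0, 1]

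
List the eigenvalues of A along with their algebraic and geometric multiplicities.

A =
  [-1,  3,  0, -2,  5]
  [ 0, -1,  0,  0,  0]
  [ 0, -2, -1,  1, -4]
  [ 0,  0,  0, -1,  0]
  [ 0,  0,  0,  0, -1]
λ = -1: alg = 5, geom = 3

Step 1 — factor the characteristic polynomial to read off the algebraic multiplicities:
  χ_A(x) = (x + 1)^5

Step 2 — compute geometric multiplicities via the rank-nullity identity g(λ) = n − rank(A − λI):
  rank(A − (-1)·I) = 2, so dim ker(A − (-1)·I) = n − 2 = 3

Summary:
  λ = -1: algebraic multiplicity = 5, geometric multiplicity = 3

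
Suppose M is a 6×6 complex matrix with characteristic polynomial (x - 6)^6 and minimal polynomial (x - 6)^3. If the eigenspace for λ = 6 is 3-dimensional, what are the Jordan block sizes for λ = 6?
Block sizes for λ = 6: [3, 2, 1]

Step 1 — from the characteristic polynomial, algebraic multiplicity of λ = 6 is 6. From dim ker(M − (6)·I) = 3, there are exactly 3 Jordan blocks for λ = 6.
Step 2 — from the minimal polynomial, the factor (x − 6)^3 tells us the largest block for λ = 6 has size 3.
Step 3 — with total size 6, 3 blocks, and largest block 3, the block sizes (in nonincreasing order) are [3, 2, 1].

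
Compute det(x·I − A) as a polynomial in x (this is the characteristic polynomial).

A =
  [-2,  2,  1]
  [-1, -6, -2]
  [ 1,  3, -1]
x^3 + 9*x^2 + 27*x + 27

Expanding det(x·I − A) (e.g. by cofactor expansion or by noting that A is similar to its Jordan form J, which has the same characteristic polynomial as A) gives
  χ_A(x) = x^3 + 9*x^2 + 27*x + 27
which factors as (x + 3)^3. The eigenvalues (with algebraic multiplicities) are λ = -3 with multiplicity 3.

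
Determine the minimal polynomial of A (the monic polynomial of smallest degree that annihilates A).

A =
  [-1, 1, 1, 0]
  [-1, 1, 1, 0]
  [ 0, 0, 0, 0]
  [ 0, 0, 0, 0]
x^2

The characteristic polynomial is χ_A(x) = x^4, so the eigenvalues are known. The minimal polynomial is
  m_A(x) = Π_λ (x − λ)^{k_λ}
where k_λ is the size of the *largest* Jordan block for λ (equivalently, the smallest k with (A − λI)^k v = 0 for every generalised eigenvector v of λ).

  λ = 0: largest Jordan block has size 2, contributing (x − 0)^2

So m_A(x) = x^2 = x^2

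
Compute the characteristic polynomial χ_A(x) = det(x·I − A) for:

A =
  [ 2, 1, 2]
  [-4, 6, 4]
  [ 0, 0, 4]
x^3 - 12*x^2 + 48*x - 64

Expanding det(x·I − A) (e.g. by cofactor expansion or by noting that A is similar to its Jordan form J, which has the same characteristic polynomial as A) gives
  χ_A(x) = x^3 - 12*x^2 + 48*x - 64
which factors as (x - 4)^3. The eigenvalues (with algebraic multiplicities) are λ = 4 with multiplicity 3.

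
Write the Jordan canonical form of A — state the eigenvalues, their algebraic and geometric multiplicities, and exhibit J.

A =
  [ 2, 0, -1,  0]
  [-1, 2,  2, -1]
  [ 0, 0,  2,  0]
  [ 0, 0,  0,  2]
J_3(2) ⊕ J_1(2)

The characteristic polynomial is
  det(x·I − A) = x^4 - 8*x^3 + 24*x^2 - 32*x + 16 = (x - 2)^4

Eigenvalues and multiplicities (the geometric multiplicity of λ is n − rank(A − λI), which equals the number of Jordan blocks for λ):
  λ = 2: algebraic multiplicity = 4, geometric multiplicity = 2

Determining the block sizes for each eigenvalue:
  λ = 2: with am = 4 and gm = 2, the partition is not yet determined (e.g. several partitions of 4 into 2 parts exist). Let N = A − (2)·I. Computing rank(N^1) = 2, rank(N^2) = 1, rank(N^3) = 0; the number of blocks of size ≥ j is rank(N^{j−1}) − rank(N^j), giving [2, 1, 1]. So we have 1 block(s) of size 3, 1 block(s) of size 1 → block sizes [3, 1]

Assembling the blocks gives a Jordan form
J =
  [2, 1, 0, 0]
  [0, 2, 1, 0]
  [0, 0, 2, 0]
  [0, 0, 0, 2]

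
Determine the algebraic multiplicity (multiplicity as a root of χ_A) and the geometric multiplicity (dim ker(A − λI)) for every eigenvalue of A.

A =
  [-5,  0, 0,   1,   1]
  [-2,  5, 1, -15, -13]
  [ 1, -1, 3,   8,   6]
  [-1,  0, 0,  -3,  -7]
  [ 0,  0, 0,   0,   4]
λ = -4: alg = 2, geom = 1; λ = 4: alg = 3, geom = 2

Step 1 — factor the characteristic polynomial to read off the algebraic multiplicities:
  χ_A(x) = (x - 4)^3*(x + 4)^2

Step 2 — compute geometric multiplicities via the rank-nullity identity g(λ) = n − rank(A − λI):
  rank(A − (-4)·I) = 4, so dim ker(A − (-4)·I) = n − 4 = 1
  rank(A − (4)·I) = 3, so dim ker(A − (4)·I) = n − 3 = 2

Summary:
  λ = -4: algebraic multiplicity = 2, geometric multiplicity = 1
  λ = 4: algebraic multiplicity = 3, geometric multiplicity = 2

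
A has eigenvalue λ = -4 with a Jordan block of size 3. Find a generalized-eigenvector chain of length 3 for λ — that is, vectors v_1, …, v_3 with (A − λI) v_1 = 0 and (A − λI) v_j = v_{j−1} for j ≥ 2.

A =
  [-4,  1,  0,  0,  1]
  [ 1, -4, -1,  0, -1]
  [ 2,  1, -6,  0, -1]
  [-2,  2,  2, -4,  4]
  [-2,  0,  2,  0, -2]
A Jordan chain for λ = -4 of length 3:
v_1 = (-1, 0, -1, -2, 0)ᵀ
v_2 = (0, 1, 2, -2, -2)ᵀ
v_3 = (1, 0, 0, 0, 0)ᵀ

Let N = A − (-4)·I. We want v_3 with N^3 v_3 = 0 but N^2 v_3 ≠ 0; then v_{j-1} := N · v_j for j = 3, …, 2.

Pick v_3 = (1, 0, 0, 0, 0)ᵀ.
Then v_2 = N · v_3 = (0, 1, 2, -2, -2)ᵀ.
Then v_1 = N · v_2 = (-1, 0, -1, -2, 0)ᵀ.

Sanity check: (A − (-4)·I) v_1 = (0, 0, 0, 0, 0)ᵀ = 0. ✓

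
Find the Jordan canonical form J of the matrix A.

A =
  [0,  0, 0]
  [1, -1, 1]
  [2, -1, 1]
J_3(0)

The characteristic polynomial is
  det(x·I − A) = x^3

Eigenvalues and multiplicities (the geometric multiplicity of λ is n − rank(A − λI), which equals the number of Jordan blocks for λ):
  λ = 0: algebraic multiplicity = 3, geometric multiplicity = 1

Determining the block sizes for each eigenvalue:
  λ = 0: one block (gm = 1), so the single block has size am = 3 → block sizes [3]

Assembling the blocks gives a Jordan form
J =
  [0, 1, 0]
  [0, 0, 1]
  [0, 0, 0]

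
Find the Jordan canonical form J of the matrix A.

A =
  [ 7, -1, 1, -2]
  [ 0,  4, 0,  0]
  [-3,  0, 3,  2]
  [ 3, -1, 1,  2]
J_3(4) ⊕ J_1(4)

The characteristic polynomial is
  det(x·I − A) = x^4 - 16*x^3 + 96*x^2 - 256*x + 256 = (x - 4)^4

Eigenvalues and multiplicities (the geometric multiplicity of λ is n − rank(A − λI), which equals the number of Jordan blocks for λ):
  λ = 4: algebraic multiplicity = 4, geometric multiplicity = 2

Determining the block sizes for each eigenvalue:
  λ = 4: with am = 4 and gm = 2, the partition is not yet determined (e.g. several partitions of 4 into 2 parts exist). Let N = A − (4)·I. Computing rank(N^1) = 2, rank(N^2) = 1, rank(N^3) = 0; the number of blocks of size ≥ j is rank(N^{j−1}) − rank(N^j), giving [2, 1, 1]. So we have 1 block(s) of size 3, 1 block(s) of size 1 → block sizes [3, 1]

Assembling the blocks gives a Jordan form
J =
  [4, 1, 0, 0]
  [0, 4, 1, 0]
  [0, 0, 4, 0]
  [0, 0, 0, 4]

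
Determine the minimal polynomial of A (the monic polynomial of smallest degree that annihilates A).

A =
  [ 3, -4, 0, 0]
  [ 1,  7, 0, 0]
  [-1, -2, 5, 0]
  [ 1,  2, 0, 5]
x^2 - 10*x + 25

The characteristic polynomial is χ_A(x) = (x - 5)^4, so the eigenvalues are known. The minimal polynomial is
  m_A(x) = Π_λ (x − λ)^{k_λ}
where k_λ is the size of the *largest* Jordan block for λ (equivalently, the smallest k with (A − λI)^k v = 0 for every generalised eigenvector v of λ).

  λ = 5: largest Jordan block has size 2, contributing (x − 5)^2

So m_A(x) = (x - 5)^2 = x^2 - 10*x + 25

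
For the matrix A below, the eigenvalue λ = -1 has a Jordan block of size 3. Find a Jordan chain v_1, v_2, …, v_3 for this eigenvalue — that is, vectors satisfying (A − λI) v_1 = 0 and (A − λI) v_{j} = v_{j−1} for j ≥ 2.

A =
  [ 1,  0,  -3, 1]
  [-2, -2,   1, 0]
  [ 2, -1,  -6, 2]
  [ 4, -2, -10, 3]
A Jordan chain for λ = -1 of length 3:
v_1 = (2, 0, 4, 8)ᵀ
v_2 = (2, -2, 2, 4)ᵀ
v_3 = (1, 0, 0, 0)ᵀ

Let N = A − (-1)·I. We want v_3 with N^3 v_3 = 0 but N^2 v_3 ≠ 0; then v_{j-1} := N · v_j for j = 3, …, 2.

Pick v_3 = (1, 0, 0, 0)ᵀ.
Then v_2 = N · v_3 = (2, -2, 2, 4)ᵀ.
Then v_1 = N · v_2 = (2, 0, 4, 8)ᵀ.

Sanity check: (A − (-1)·I) v_1 = (0, 0, 0, 0)ᵀ = 0. ✓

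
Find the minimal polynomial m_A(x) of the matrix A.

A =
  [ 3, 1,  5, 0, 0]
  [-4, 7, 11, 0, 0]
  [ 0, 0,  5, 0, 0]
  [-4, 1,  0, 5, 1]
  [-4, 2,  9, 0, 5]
x^3 - 15*x^2 + 75*x - 125

The characteristic polynomial is χ_A(x) = (x - 5)^5, so the eigenvalues are known. The minimal polynomial is
  m_A(x) = Π_λ (x − λ)^{k_λ}
where k_λ is the size of the *largest* Jordan block for λ (equivalently, the smallest k with (A − λI)^k v = 0 for every generalised eigenvector v of λ).

  λ = 5: largest Jordan block has size 3, contributing (x − 5)^3

So m_A(x) = (x - 5)^3 = x^3 - 15*x^2 + 75*x - 125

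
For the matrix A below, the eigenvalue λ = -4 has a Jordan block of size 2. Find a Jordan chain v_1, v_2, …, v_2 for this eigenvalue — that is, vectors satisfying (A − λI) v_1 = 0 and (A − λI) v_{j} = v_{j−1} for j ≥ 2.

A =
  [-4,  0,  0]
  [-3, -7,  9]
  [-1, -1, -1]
A Jordan chain for λ = -4 of length 2:
v_1 = (0, -3, -1)ᵀ
v_2 = (1, 0, 0)ᵀ

Let N = A − (-4)·I. We want v_2 with N^2 v_2 = 0 but N^1 v_2 ≠ 0; then v_{j-1} := N · v_j for j = 2, …, 2.

Pick v_2 = (1, 0, 0)ᵀ.
Then v_1 = N · v_2 = (0, -3, -1)ᵀ.

Sanity check: (A − (-4)·I) v_1 = (0, 0, 0)ᵀ = 0. ✓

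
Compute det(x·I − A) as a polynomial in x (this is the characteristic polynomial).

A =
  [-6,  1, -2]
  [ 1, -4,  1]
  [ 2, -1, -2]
x^3 + 12*x^2 + 48*x + 64

Expanding det(x·I − A) (e.g. by cofactor expansion or by noting that A is similar to its Jordan form J, which has the same characteristic polynomial as A) gives
  χ_A(x) = x^3 + 12*x^2 + 48*x + 64
which factors as (x + 4)^3. The eigenvalues (with algebraic multiplicities) are λ = -4 with multiplicity 3.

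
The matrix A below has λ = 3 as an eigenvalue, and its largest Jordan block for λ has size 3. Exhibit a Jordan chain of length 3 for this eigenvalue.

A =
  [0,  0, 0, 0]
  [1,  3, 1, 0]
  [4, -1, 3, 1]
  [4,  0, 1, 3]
A Jordan chain for λ = 3 of length 3:
v_1 = (0, -1, 0, -1)ᵀ
v_2 = (0, 0, -1, 0)ᵀ
v_3 = (0, 1, 0, 0)ᵀ

Let N = A − (3)·I. We want v_3 with N^3 v_3 = 0 but N^2 v_3 ≠ 0; then v_{j-1} := N · v_j for j = 3, …, 2.

Pick v_3 = (0, 1, 0, 0)ᵀ.
Then v_2 = N · v_3 = (0, 0, -1, 0)ᵀ.
Then v_1 = N · v_2 = (0, -1, 0, -1)ᵀ.

Sanity check: (A − (3)·I) v_1 = (0, 0, 0, 0)ᵀ = 0. ✓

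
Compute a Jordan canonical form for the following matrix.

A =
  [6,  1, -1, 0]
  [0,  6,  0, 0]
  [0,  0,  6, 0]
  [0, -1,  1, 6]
J_2(6) ⊕ J_1(6) ⊕ J_1(6)

The characteristic polynomial is
  det(x·I − A) = x^4 - 24*x^3 + 216*x^2 - 864*x + 1296 = (x - 6)^4

Eigenvalues and multiplicities (the geometric multiplicity of λ is n − rank(A − λI), which equals the number of Jordan blocks for λ):
  λ = 6: algebraic multiplicity = 4, geometric multiplicity = 3

Determining the block sizes for each eigenvalue:
  λ = 6: 3 blocks summing to 4 forces exactly one block of size 2 and the rest size 1 → block sizes [2, 1, 1]

Assembling the blocks gives a Jordan form
J =
  [6, 1, 0, 0]
  [0, 6, 0, 0]
  [0, 0, 6, 0]
  [0, 0, 0, 6]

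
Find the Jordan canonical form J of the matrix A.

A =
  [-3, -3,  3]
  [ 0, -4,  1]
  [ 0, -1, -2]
J_2(-3) ⊕ J_1(-3)

The characteristic polynomial is
  det(x·I − A) = x^3 + 9*x^2 + 27*x + 27 = (x + 3)^3

Eigenvalues and multiplicities (the geometric multiplicity of λ is n − rank(A − λI), which equals the number of Jordan blocks for λ):
  λ = -3: algebraic multiplicity = 3, geometric multiplicity = 2

Determining the block sizes for each eigenvalue:
  λ = -3: 2 blocks summing to 3 forces exactly one block of size 2 and the rest size 1 → block sizes [2, 1]

Assembling the blocks gives a Jordan form
J =
  [-3,  1,  0]
  [ 0, -3,  0]
  [ 0,  0, -3]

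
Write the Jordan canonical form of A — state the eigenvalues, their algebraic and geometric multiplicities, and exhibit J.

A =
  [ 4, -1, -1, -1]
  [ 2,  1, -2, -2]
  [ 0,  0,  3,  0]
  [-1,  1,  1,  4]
J_2(3) ⊕ J_1(3) ⊕ J_1(3)

The characteristic polynomial is
  det(x·I − A) = x^4 - 12*x^3 + 54*x^2 - 108*x + 81 = (x - 3)^4

Eigenvalues and multiplicities (the geometric multiplicity of λ is n − rank(A − λI), which equals the number of Jordan blocks for λ):
  λ = 3: algebraic multiplicity = 4, geometric multiplicity = 3

Determining the block sizes for each eigenvalue:
  λ = 3: 3 blocks summing to 4 forces exactly one block of size 2 and the rest size 1 → block sizes [2, 1, 1]

Assembling the blocks gives a Jordan form
J =
  [3, 1, 0, 0]
  [0, 3, 0, 0]
  [0, 0, 3, 0]
  [0, 0, 0, 3]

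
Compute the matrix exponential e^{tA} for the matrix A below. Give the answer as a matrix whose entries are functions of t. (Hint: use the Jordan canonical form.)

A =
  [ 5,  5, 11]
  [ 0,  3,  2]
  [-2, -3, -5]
e^{tA} =
  [-3*t^2*exp(t) + 4*t*exp(t) + exp(t), -3*t^2*exp(t)/2 + 5*t*exp(t), -6*t^2*exp(t) + 11*t*exp(t)]
  [-2*t^2*exp(t), -t^2*exp(t) + 2*t*exp(t) + exp(t), -4*t^2*exp(t) + 2*t*exp(t)]
  [2*t^2*exp(t) - 2*t*exp(t), t^2*exp(t) - 3*t*exp(t), 4*t^2*exp(t) - 6*t*exp(t) + exp(t)]

Strategy: write A = P · J · P⁻¹ where J is a Jordan canonical form, so e^{tA} = P · e^{tJ} · P⁻¹, and e^{tJ} can be computed block-by-block.

A has Jordan form
J =
  [1, 1, 0]
  [0, 1, 1]
  [0, 0, 1]
(up to reordering of blocks).

Per-block formulas:
  For a 3×3 Jordan block J_3(1): exp(t · J_3(1)) = e^(1t)·(I + t·N + (t^2/2)·N^2), where N is the 3×3 nilpotent shift.

After assembling e^{tJ} and conjugating by P, we get:

e^{tA} =
  [-3*t^2*exp(t) + 4*t*exp(t) + exp(t), -3*t^2*exp(t)/2 + 5*t*exp(t), -6*t^2*exp(t) + 11*t*exp(t)]
  [-2*t^2*exp(t), -t^2*exp(t) + 2*t*exp(t) + exp(t), -4*t^2*exp(t) + 2*t*exp(t)]
  [2*t^2*exp(t) - 2*t*exp(t), t^2*exp(t) - 3*t*exp(t), 4*t^2*exp(t) - 6*t*exp(t) + exp(t)]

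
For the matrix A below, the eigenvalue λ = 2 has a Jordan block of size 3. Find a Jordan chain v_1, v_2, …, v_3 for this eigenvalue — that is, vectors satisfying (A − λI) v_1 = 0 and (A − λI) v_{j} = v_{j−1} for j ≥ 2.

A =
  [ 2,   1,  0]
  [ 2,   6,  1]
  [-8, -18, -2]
A Jordan chain for λ = 2 of length 3:
v_1 = (2, 0, -4)ᵀ
v_2 = (0, 2, -8)ᵀ
v_3 = (1, 0, 0)ᵀ

Let N = A − (2)·I. We want v_3 with N^3 v_3 = 0 but N^2 v_3 ≠ 0; then v_{j-1} := N · v_j for j = 3, …, 2.

Pick v_3 = (1, 0, 0)ᵀ.
Then v_2 = N · v_3 = (0, 2, -8)ᵀ.
Then v_1 = N · v_2 = (2, 0, -4)ᵀ.

Sanity check: (A − (2)·I) v_1 = (0, 0, 0)ᵀ = 0. ✓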